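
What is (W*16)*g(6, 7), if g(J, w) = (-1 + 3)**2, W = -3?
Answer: -192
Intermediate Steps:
g(J, w) = 4 (g(J, w) = 2**2 = 4)
(W*16)*g(6, 7) = -3*16*4 = -48*4 = -192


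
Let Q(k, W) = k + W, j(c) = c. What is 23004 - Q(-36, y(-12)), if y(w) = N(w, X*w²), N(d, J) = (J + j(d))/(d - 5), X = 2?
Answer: 391956/17 ≈ 23056.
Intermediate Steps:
N(d, J) = (J + d)/(-5 + d) (N(d, J) = (J + d)/(d - 5) = (J + d)/(-5 + d))
y(w) = (w + 2*w²)/(-5 + w) (y(w) = (2*w² + w)/(-5 + w) = (w + 2*w²)/(-5 + w))
Q(k, W) = W + k
23004 - Q(-36, y(-12)) = 23004 - (-12*(1 + 2*(-12))/(-5 - 12) - 36) = 23004 - (-12*(1 - 24)/(-17) - 36) = 23004 - (-12*(-1/17)*(-23) - 36) = 23004 - (-276/17 - 36) = 23004 - 1*(-888/17) = 23004 + 888/17 = 391956/17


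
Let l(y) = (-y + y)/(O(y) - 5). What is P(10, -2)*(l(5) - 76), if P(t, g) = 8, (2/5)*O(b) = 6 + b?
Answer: -608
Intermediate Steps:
O(b) = 15 + 5*b/2 (O(b) = 5*(6 + b)/2 = 15 + 5*b/2)
l(y) = 0 (l(y) = (-y + y)/((15 + 5*y/2) - 5) = 0/(10 + 5*y/2) = 0)
P(10, -2)*(l(5) - 76) = 8*(0 - 76) = 8*(-76) = -608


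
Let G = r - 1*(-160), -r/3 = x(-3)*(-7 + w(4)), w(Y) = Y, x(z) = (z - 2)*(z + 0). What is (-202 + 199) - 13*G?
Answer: -3838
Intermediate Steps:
x(z) = z*(-2 + z) (x(z) = (-2 + z)*z = z*(-2 + z))
r = 135 (r = -3*(-3*(-2 - 3))*(-7 + 4) = -3*(-3*(-5))*(-3) = -45*(-3) = -3*(-45) = 135)
G = 295 (G = 135 - 1*(-160) = 135 + 160 = 295)
(-202 + 199) - 13*G = (-202 + 199) - 13*295 = -3 - 3835 = -3838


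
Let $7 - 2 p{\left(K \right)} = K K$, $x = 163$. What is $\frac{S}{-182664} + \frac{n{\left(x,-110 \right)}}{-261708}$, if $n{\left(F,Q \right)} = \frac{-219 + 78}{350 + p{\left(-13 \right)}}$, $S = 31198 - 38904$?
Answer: $\frac{5651290966}{133952557293} \approx 0.042189$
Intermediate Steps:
$S = -7706$
$p{\left(K \right)} = \frac{7}{2} - \frac{K^{2}}{2}$ ($p{\left(K \right)} = \frac{7}{2} - \frac{K K}{2} = \frac{7}{2} - \frac{K^{2}}{2}$)
$n{\left(F,Q \right)} = - \frac{141}{269}$ ($n{\left(F,Q \right)} = \frac{-219 + 78}{350 + \left(\frac{7}{2} - \frac{\left(-13\right)^{2}}{2}\right)} = - \frac{141}{350 + \left(\frac{7}{2} - \frac{169}{2}\right)} = - \frac{141}{350 - 81} = - \frac{141}{269}$)
$\frac{S}{-182664} + \frac{n{\left(x,-110 \right)}}{-261708} = - \frac{7706}{-182664} - \frac{141}{269 \left(-261708\right)} = \left(-7706\right) \left(- \frac{1}{182664}\right) - - \frac{47}{23466484} = \frac{3853}{91332} + \frac{47}{23466484} = \frac{5651290966}{133952557293}$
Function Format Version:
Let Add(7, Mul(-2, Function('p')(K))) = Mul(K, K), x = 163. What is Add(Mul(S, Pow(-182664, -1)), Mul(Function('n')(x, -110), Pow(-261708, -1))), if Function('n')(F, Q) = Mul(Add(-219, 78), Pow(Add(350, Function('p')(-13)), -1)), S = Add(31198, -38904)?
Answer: Rational(5651290966, 133952557293) ≈ 0.042189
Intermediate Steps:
S = -7706
Function('p')(K) = Add(Rational(7, 2), Mul(Rational(-1, 2), Pow(K, 2))) (Function('p')(K) = Add(Rational(7, 2), Mul(Rational(-1, 2), Mul(K, K))) = Add(Rational(7, 2), Mul(Rational(-1, 2), Pow(K, 2))))
Function('n')(F, Q) = Rational(-141, 269) (Function('n')(F, Q) = Mul(Add(-219, 78), Pow(Add(350, Add(Rational(7, 2), Mul(Rational(-1, 2), Pow(-13, 2)))), -1)) = Mul(-141, Pow(Add(350, Add(Rational(7, 2), Mul(Rational(-1, 2), 169))), -1)) = Mul(-141, Pow(Add(350, Add(Rational(7, 2), Rational(-169, 2))), -1)) = Mul(-141, Pow(Add(350, -81), -1)) = Mul(-141, Pow(269, -1)) = Mul(-141, Rational(1, 269)) = Rational(-141, 269))
Add(Mul(S, Pow(-182664, -1)), Mul(Function('n')(x, -110), Pow(-261708, -1))) = Add(Mul(-7706, Pow(-182664, -1)), Mul(Rational(-141, 269), Pow(-261708, -1))) = Add(Mul(-7706, Rational(-1, 182664)), Mul(Rational(-141, 269), Rational(-1, 261708))) = Add(Rational(3853, 91332), Rational(47, 23466484)) = Rational(5651290966, 133952557293)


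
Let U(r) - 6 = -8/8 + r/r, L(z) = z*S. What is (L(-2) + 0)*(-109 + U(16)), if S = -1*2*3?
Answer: -1236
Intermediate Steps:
S = -6 (S = -2*3 = -6)
L(z) = -6*z (L(z) = z*(-6) = -6*z)
U(r) = 6 (U(r) = 6 + (-8/8 + r/r) = 6 + (-8*1/8 + 1) = 6 + (-1 + 1) = 6 + 0 = 6)
(L(-2) + 0)*(-109 + U(16)) = (-6*(-2) + 0)*(-109 + 6) = (12 + 0)*(-103) = 12*(-103) = -1236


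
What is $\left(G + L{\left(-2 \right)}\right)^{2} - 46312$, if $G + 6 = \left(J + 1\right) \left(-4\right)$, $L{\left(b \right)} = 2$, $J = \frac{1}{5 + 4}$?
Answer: $- \frac{3745496}{81} \approx -46241.0$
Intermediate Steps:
$J = \frac{1}{9} \approx 0.11111$
$G = - \frac{94}{9}$ ($G = -6 + \left(\frac{1}{9} + 1\right) \left(-4\right) = -6 + \frac{10}{9} \left(-4\right) = -6 - \frac{40}{9} = - \frac{94}{9} \approx -10.444$)
$\left(G + L{\left(-2 \right)}\right)^{2} - 46312 = \left(- \frac{94}{9} + 2\right)^{2} - 46312 = \left(- \frac{76}{9}\right)^{2} - 46312 = \frac{5776}{81} - 46312 = - \frac{3745496}{81}$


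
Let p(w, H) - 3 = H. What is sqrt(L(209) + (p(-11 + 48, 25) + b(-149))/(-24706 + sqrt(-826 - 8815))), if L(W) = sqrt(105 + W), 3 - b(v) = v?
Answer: sqrt((-180 + sqrt(314)*(24706 - I*sqrt(9641)))/(24706 - I*sqrt(9641))) ≈ 4.2086 - 0.e-6*I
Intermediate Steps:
b(v) = 3 - v
p(w, H) = 3 + H
sqrt(L(209) + (p(-11 + 48, 25) + b(-149))/(-24706 + sqrt(-826 - 8815))) = sqrt(sqrt(105 + 209) + ((3 + 25) + (3 - 1*(-149)))/(-24706 + sqrt(-826 - 8815))) = sqrt(sqrt(314) + (28 + (3 + 149))/(-24706 + sqrt(-9641))) = sqrt(sqrt(314) + (28 + 152)/(-24706 + I*sqrt(9641))) = sqrt(sqrt(314) + 180/(-24706 + I*sqrt(9641)))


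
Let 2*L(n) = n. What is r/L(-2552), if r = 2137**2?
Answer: -4566769/1276 ≈ -3579.0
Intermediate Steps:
L(n) = n/2
r = 4566769
r/L(-2552) = 4566769/(((1/2)*(-2552))) = 4566769/(-1276) = 4566769*(-1/1276) = -4566769/1276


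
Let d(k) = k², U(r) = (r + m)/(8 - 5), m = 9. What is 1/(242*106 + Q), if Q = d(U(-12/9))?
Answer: 81/2078341 ≈ 3.8973e-5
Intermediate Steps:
U(r) = 3 + r/3 (U(r) = (r + 9)/(8 - 5) = (9 + r)/3 = (9 + r)*(⅓) = 3 + r/3)
Q = 529/81 (Q = (3 + (-12/9)/3)² = (3 + (-12*⅑)/3)² = (3 + (⅓)*(-4/3))² = (3 - 4/9)² = (23/9)² = 529/81 ≈ 6.5309)
1/(242*106 + Q) = 1/(242*106 + 529/81) = 1/(25652 + 529/81) = 1/(2078341/81) = 81/2078341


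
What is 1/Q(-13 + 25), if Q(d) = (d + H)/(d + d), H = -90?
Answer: -4/13 ≈ -0.30769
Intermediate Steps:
Q(d) = (-90 + d)/(2*d) (Q(d) = (d - 90)/(d + d) = (-90 + d)/((2*d)) = (-90 + d)*(1/(2*d)) = (-90 + d)/(2*d))
1/Q(-13 + 25) = 1/((-90 + (-13 + 25))/(2*(-13 + 25))) = 1/((1/2)*(-90 + 12)/12) = 1/((1/2)*(1/12)*(-78)) = 1/(-13/4) = -4/13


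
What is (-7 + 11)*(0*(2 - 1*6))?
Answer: 0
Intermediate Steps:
(-7 + 11)*(0*(2 - 1*6)) = 4*(0*(2 - 6)) = 4*(0*(-4)) = 4*0 = 0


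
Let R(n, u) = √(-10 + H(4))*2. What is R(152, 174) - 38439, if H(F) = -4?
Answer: -38439 + 2*I*√14 ≈ -38439.0 + 7.4833*I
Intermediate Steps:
R(n, u) = 2*I*√14 (R(n, u) = √(-10 - 4)*2 = √(-14)*2 = (I*√14)*2 = 2*I*√14)
R(152, 174) - 38439 = 2*I*√14 - 38439 = -38439 + 2*I*√14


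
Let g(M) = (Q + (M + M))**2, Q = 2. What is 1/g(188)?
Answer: 1/142884 ≈ 6.9987e-6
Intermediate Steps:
g(M) = (2 + 2*M)**2 (g(M) = (2 + (M + M))**2 = (2 + 2*M)**2)
1/g(188) = 1/(4*(1 + 188)**2) = 1/(4*189**2) = 1/(4*35721) = 1/142884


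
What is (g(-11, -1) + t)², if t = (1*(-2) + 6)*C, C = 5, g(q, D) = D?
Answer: 361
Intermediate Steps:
t = 20 (t = (1*(-2) + 6)*5 = (-2 + 6)*5 = 4*5 = 20)
(g(-11, -1) + t)² = (-1 + 20)² = 19² = 361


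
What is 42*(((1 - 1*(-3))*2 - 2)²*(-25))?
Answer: -37800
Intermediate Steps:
42*(((1 - 1*(-3))*2 - 2)²*(-25)) = 42*(((1 + 3)*2 - 2)²*(-25)) = 42*((4*2 - 2)²*(-25)) = 42*((8 - 2)²*(-25)) = 42*(6²*(-25)) = 42*(36*(-25)) = 42*(-900) = -37800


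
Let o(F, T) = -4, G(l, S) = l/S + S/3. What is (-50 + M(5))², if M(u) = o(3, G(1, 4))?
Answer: 2916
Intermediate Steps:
G(l, S) = S/3 + l/S (G(l, S) = l/S + S*(⅓) = l/S + S/3 = S/3 + l/S)
M(u) = -4
(-50 + M(5))² = (-50 - 4)² = (-54)² = 2916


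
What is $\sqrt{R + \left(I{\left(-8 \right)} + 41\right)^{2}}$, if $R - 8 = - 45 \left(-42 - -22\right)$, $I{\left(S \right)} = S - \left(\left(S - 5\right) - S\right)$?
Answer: $28 \sqrt{3} \approx 48.497$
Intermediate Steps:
$I{\left(S \right)} = 5 + S$ ($I{\left(S \right)} = S - \left(\left(S - 5\right) - S\right) = S - \left(\left(-5 + S\right) - S\right) = S - -5 = S + 5 = 5 + S$)
$R = 908$ ($R = 8 - 45 \left(-42 - -22\right) = 8 - 45 \left(-42 + 22\right) = 8 - -900 = 8 + 900 = 908$)
$\sqrt{R + \left(I{\left(-8 \right)} + 41\right)^{2}} = \sqrt{908 + \left(\left(5 - 8\right) + 41\right)^{2}} = \sqrt{908 + \left(-3 + 41\right)^{2}} = \sqrt{908 + 38^{2}} = \sqrt{908 + 1444} = \sqrt{2352} = 28 \sqrt{3}$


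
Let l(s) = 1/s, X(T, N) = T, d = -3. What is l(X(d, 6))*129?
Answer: -43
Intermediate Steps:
l(X(d, 6))*129 = 129/(-3) = -⅓*129 = -43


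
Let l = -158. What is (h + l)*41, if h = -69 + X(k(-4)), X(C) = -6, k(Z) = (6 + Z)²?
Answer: -9553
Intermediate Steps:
h = -75 (h = -69 - 6 = -75)
(h + l)*41 = (-75 - 158)*41 = -233*41 = -9553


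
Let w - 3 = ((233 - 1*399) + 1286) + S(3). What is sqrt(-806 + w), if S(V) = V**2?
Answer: sqrt(326) ≈ 18.055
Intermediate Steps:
w = 1132 (w = 3 + (((233 - 1*399) + 1286) + 3**2) = 3 + (((233 - 399) + 1286) + 9) = 3 + ((-166 + 1286) + 9) = 3 + (1120 + 9) = 3 + 1129 = 1132)
sqrt(-806 + w) = sqrt(-806 + 1132) = sqrt(326)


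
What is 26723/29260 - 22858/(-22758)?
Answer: 638493557/332949540 ≈ 1.9177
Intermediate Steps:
26723/29260 - 22858/(-22758) = 26723*(1/29260) - 22858*(-1/22758) = 26723/29260 + 11429/11379 = 638493557/332949540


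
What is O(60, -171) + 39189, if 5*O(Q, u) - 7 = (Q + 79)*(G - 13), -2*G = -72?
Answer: 199149/5 ≈ 39830.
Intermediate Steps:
G = 36 (G = -½*(-72) = 36)
O(Q, u) = 1824/5 + 23*Q/5 (O(Q, u) = 7/5 + ((Q + 79)*(36 - 13))/5 = 7/5 + ((79 + Q)*23)/5 = 7/5 + (1817 + 23*Q)/5 = 7/5 + (1817/5 + 23*Q/5) = 1824/5 + 23*Q/5)
O(60, -171) + 39189 = (1824/5 + (23/5)*60) + 39189 = (1824/5 + 276) + 39189 = 3204/5 + 39189 = 199149/5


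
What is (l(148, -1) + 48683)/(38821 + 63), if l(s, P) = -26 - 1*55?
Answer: 24301/19442 ≈ 1.2499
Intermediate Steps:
l(s, P) = -81 (l(s, P) = -26 - 55 = -81)
(l(148, -1) + 48683)/(38821 + 63) = (-81 + 48683)/(38821 + 63) = 48602/38884 = 48602*(1/38884) = 24301/19442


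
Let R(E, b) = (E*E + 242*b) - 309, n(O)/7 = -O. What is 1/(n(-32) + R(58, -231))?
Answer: -1/52623 ≈ -1.9003e-5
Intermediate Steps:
n(O) = -7*O (n(O) = 7*(-O) = -7*O)
R(E, b) = -309 + E**2 + 242*b (R(E, b) = (E**2 + 242*b) - 309 = -309 + E**2 + 242*b)
1/(n(-32) + R(58, -231)) = 1/(-7*(-32) + (-309 + 58**2 + 242*(-231))) = 1/(224 + (-309 + 3364 - 55902)) = 1/(224 - 52847) = 1/(-52623) = -1/52623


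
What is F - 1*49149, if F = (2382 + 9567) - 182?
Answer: -37382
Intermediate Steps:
F = 11767 (F = 11949 - 182 = 11767)
F - 1*49149 = 11767 - 1*49149 = 11767 - 49149 = -37382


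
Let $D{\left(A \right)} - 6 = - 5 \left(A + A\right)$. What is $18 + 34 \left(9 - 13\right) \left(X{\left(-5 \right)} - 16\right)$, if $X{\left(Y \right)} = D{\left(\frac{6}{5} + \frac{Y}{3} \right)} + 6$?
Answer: $- \frac{218}{3} \approx -72.667$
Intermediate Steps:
$D{\left(A \right)} = 6 - 10 A$ ($D{\left(A \right)} = 6 - 5 \left(A + A\right) = 6 - 5 \cdot 2 A = 6 - 10 A$)
$X{\left(Y \right)} = - \frac{10 Y}{3}$ ($X{\left(Y \right)} = \left(6 - 10 \left(\frac{6}{5} + \frac{Y}{3}\right)\right) + 6 = \left(6 - \left(12 + \frac{10 Y}{3}\right)\right) + 6 = \left(-6 - \frac{10 Y}{3}\right) + 6 = - \frac{10 Y}{3}$)
$18 + 34 \left(9 - 13\right) \left(X{\left(-5 \right)} - 16\right) = 18 + 34 \left(9 - 13\right) \left(\left(- \frac{10}{3}\right) \left(-5\right) - 16\right) = 18 + 34 \left(- 4 \left(\frac{50}{3} - 16\right)\right) = 18 + 34 \left(\left(-4\right) \frac{2}{3}\right) = 18 + 34 \left(- \frac{8}{3}\right) = 18 - \frac{272}{3} = - \frac{218}{3}$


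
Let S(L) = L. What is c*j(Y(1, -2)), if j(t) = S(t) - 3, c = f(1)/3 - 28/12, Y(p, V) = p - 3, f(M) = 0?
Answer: 35/3 ≈ 11.667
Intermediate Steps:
Y(p, V) = -3 + p
c = -7/3 (c = 0/3 - 28/12 = 0*(⅓) - 28*1/12 = 0 - 7/3 = -7/3 ≈ -2.3333)
j(t) = -3 + t (j(t) = t - 3 = -3 + t)
c*j(Y(1, -2)) = -7*(-3 + (-3 + 1))/3 = -7*(-3 - 2)/3 = -7/3*(-5) = 35/3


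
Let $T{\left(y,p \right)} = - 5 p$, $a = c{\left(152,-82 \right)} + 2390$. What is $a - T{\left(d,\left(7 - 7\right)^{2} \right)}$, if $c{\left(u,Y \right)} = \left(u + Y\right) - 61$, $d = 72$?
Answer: $2399$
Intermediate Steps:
$c{\left(u,Y \right)} = -61 + Y + u$ ($c{\left(u,Y \right)} = \left(Y + u\right) - 61 = -61 + Y + u$)
$a = 2399$ ($a = \left(-61 - 82 + 152\right) + 2390 = 9 + 2390 = 2399$)
$a - T{\left(d,\left(7 - 7\right)^{2} \right)} = 2399 - - 5 \left(7 - 7\right)^{2} = 2399 - - 5 \cdot 0^{2} = 2399 - \left(-5\right) 0 = 2399 - 0 = 2399 + 0 = 2399$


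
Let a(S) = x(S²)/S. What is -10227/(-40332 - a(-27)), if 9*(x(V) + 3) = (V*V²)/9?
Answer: -92043/1231334 ≈ -0.074751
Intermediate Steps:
x(V) = -3 + V³/81 (x(V) = -3 + ((V*V²)/9)/9 = -3 + (V³*(⅑))/9 = -3 + (V³/9)/9 = -3 + V³/81)
a(S) = (-3 + S⁶/81)/S (a(S) = (-3 + (S²)³/81)/S = (-3 + S⁶/81)/S)
-10227/(-40332 - a(-27)) = -10227/(-40332 - (-243 + (-27)⁶)/(81*(-27))) = -10227/(-40332 - (-1)*(-243 + 387420489)/(81*27)) = -10227/(-40332 - (-1)*387420246/(81*27)) = -10227/(-40332 - 1*(-1594322/9)) = -10227/(-40332 + 1594322/9) = -10227/1231334/9 = -10227*9/1231334 = -92043/1231334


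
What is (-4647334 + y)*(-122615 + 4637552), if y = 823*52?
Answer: -20789198984106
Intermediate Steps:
y = 42796
(-4647334 + y)*(-122615 + 4637552) = (-4647334 + 42796)*(-122615 + 4637552) = -4604538*4514937 = -20789198984106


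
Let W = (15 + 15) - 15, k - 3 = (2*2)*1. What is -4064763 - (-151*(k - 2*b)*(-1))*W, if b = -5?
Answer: -4103268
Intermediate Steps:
k = 7 (k = 3 + (2*2)*1 = 3 + 4*1 = 3 + 4 = 7)
W = 15 (W = 30 - 15 = 15)
-4064763 - (-151*(k - 2*b)*(-1))*W = -4064763 - (-151*(7 - 2*(-5))*(-1))*15 = -4064763 - (-151*(7 + 10)*(-1))*15 = -4064763 - (-2567*(-1))*15 = -4064763 - (-151*(-17))*15 = -4064763 - 2567*15 = -4064763 - 1*38505 = -4064763 - 38505 = -4103268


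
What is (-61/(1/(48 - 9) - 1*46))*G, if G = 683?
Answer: 1624857/1793 ≈ 906.22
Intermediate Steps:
(-61/(1/(48 - 9) - 1*46))*G = -61/(1/(48 - 9) - 1*46)*683 = -61/(1/39 - 46)*683 = -61/(-1793/39)*683 = -61*(-39/1793)*683 = (2379/1793)*683 = 1624857/1793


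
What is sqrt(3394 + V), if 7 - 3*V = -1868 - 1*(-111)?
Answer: sqrt(3982) ≈ 63.103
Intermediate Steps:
V = 588 (V = 7/3 - (-1868 - 1*(-111))/3 = 7/3 - (-1868 + 111)/3 = 7/3 - 1/3*(-1757) = 7/3 + 1757/3 = 588)
sqrt(3394 + V) = sqrt(3394 + 588) = sqrt(3982)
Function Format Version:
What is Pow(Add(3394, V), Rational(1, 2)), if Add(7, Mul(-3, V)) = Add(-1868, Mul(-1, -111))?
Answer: Pow(3982, Rational(1, 2)) ≈ 63.103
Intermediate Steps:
V = 588 (V = Add(Rational(7, 3), Mul(Rational(-1, 3), Add(-1868, Mul(-1, -111)))) = Add(Rational(7, 3), Mul(Rational(-1, 3), Add(-1868, 111))) = Add(Rational(7, 3), Mul(Rational(-1, 3), -1757)) = Add(Rational(7, 3), Rational(1757, 3)) = 588)
Pow(Add(3394, V), Rational(1, 2)) = Pow(Add(3394, 588), Rational(1, 2)) = Pow(3982, Rational(1, 2))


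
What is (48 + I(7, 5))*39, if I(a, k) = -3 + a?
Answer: 2028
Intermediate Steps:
(48 + I(7, 5))*39 = (48 + (-3 + 7))*39 = (48 + 4)*39 = 52*39 = 2028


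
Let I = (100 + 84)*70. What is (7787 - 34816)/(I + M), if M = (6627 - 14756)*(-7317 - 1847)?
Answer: -27029/74507036 ≈ -0.00036277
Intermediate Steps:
I = 12880 (I = 184*70 = 12880)
M = 74494156 (M = -8129*(-9164) = 74494156)
(7787 - 34816)/(I + M) = (7787 - 34816)/(12880 + 74494156) = -27029/74507036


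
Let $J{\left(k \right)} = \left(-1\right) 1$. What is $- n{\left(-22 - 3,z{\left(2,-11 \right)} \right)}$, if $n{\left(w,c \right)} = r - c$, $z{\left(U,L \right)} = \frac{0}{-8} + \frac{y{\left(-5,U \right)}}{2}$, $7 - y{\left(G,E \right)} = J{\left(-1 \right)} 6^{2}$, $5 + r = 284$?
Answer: $- \frac{515}{2} \approx -257.5$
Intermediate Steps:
$J{\left(k \right)} = -1$
$r = 279$ ($r = -5 + 284 = 279$)
$y{\left(G,E \right)} = 43$ ($y{\left(G,E \right)} = 7 - - 6^{2} = 7 - \left(-1\right) 36 = 7 - -36 = 7 + 36 = 43$)
$z{\left(U,L \right)} = \frac{43}{2}$ ($z{\left(U,L \right)} = \frac{0}{-8} + \frac{43}{2} = 0 \left(- \frac{1}{8}\right) + 43 \cdot \frac{1}{2} = 0 + \frac{43}{2} = \frac{43}{2}$)
$n{\left(w,c \right)} = 279 - c$
$- n{\left(-22 - 3,z{\left(2,-11 \right)} \right)} = - (279 - \frac{43}{2}) = \left(-1\right) \frac{515}{2} = - \frac{515}{2}$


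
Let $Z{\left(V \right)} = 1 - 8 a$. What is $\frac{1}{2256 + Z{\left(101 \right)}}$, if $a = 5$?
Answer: $\frac{1}{2217} \approx 0.00045106$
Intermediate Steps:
$Z{\left(V \right)} = -39$ ($Z{\left(V \right)} = 1 - 40 = -39$)
$\frac{1}{2256 + Z{\left(101 \right)}} = \frac{1}{2256 - 39} = \frac{1}{2217}$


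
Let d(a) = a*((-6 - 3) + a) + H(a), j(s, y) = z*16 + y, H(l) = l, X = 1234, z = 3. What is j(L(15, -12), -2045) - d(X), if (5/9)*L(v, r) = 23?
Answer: -1514881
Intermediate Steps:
L(v, r) = 207/5 (L(v, r) = (9/5)*23 = 207/5)
j(s, y) = 48 + y (j(s, y) = 3*16 + y = 48 + y)
d(a) = a + a*(-9 + a) (d(a) = a*((-6 - 3) + a) + a = a*(-9 + a) + a = a + a*(-9 + a))
j(L(15, -12), -2045) - d(X) = (48 - 2045) - 1234*(-8 + 1234) = -1997 - 1234*1226 = -1997 - 1*1512884 = -1997 - 1512884 = -1514881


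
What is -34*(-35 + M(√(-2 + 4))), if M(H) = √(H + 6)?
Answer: 1190 - 34*√(6 + √2) ≈ 1097.4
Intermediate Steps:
M(H) = √(6 + H)
-34*(-35 + M(√(-2 + 4))) = -34*(-35 + √(6 + √(-2 + 4))) = -34*(-35 + √(6 + √2)) = 1190 - 34*√(6 + √2)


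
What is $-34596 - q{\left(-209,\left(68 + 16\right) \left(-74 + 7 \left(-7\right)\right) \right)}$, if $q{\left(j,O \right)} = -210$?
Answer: $-34386$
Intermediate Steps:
$-34596 - q{\left(-209,\left(68 + 16\right) \left(-74 + 7 \left(-7\right)\right) \right)} = -34596 - -210 = -34596 + 210 = -34386$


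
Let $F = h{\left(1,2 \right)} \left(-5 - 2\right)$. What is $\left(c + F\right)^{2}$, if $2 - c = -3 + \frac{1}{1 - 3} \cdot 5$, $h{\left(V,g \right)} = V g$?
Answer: $\frac{169}{4} \approx 42.25$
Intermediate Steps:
$c = \frac{15}{2}$ ($c = 2 - \left(-3 + \frac{1}{1 - 3} \cdot 5\right) = 2 - \left(-3 + \frac{1}{-2} \cdot 5\right) = 2 - \left(-3 - \frac{5}{2}\right) = 2 - - \frac{11}{2} = 2 + \frac{11}{2} = \frac{15}{2} \approx 7.5$)
$F = -14$ ($F = 1 \cdot 2 \left(-5 - 2\right) = 2 \left(-7\right) = -14$)
$\left(c + F\right)^{2} = \left(\frac{15}{2} - 14\right)^{2} = \left(- \frac{13}{2}\right)^{2} = \frac{169}{4}$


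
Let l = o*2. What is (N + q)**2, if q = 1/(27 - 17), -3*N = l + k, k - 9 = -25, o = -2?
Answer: 41209/900 ≈ 45.788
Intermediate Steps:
l = -4 (l = -2*2 = -4)
k = -16 (k = 9 - 25 = -16)
N = 20/3 (N = -(-4 - 16)/3 = -1/3*(-20) = 20/3 ≈ 6.6667)
q = 1/10 ≈ 0.10000
(N + q)**2 = (20/3 + 1/10)**2 = (203/30)**2 = 41209/900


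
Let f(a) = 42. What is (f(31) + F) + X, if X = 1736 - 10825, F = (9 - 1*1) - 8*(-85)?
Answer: -8359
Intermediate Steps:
F = 688 (F = (9 - 1) + 680 = 8 + 680 = 688)
X = -9089
(f(31) + F) + X = (42 + 688) - 9089 = 730 - 9089 = -8359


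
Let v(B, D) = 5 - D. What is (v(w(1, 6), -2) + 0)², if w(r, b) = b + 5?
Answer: 49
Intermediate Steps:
w(r, b) = 5 + b
(v(w(1, 6), -2) + 0)² = ((5 - 1*(-2)) + 0)² = ((5 + 2) + 0)² = (7 + 0)² = 7² = 49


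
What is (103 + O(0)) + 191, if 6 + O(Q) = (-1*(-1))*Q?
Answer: 288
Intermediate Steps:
O(Q) = -6 + Q (O(Q) = -6 + (-1*(-1))*Q = -6 + 1*Q = -6 + Q)
(103 + O(0)) + 191 = (103 + (-6 + 0)) + 191 = (103 - 6) + 191 = 97 + 191 = 288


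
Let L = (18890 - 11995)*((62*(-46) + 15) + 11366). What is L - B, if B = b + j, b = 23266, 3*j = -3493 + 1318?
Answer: 58784914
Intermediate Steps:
j = -725 (j = (-3493 + 1318)/3 = (⅓)*(-2175) = -725)
B = 22541 (B = 23266 - 725 = 22541)
L = 58807455 (L = 6895*((-2852 + 15) + 11366) = 6895*(-2837 + 11366) = 6895*8529 = 58807455)
L - B = 58807455 - 1*22541 = 58807455 - 22541 = 58784914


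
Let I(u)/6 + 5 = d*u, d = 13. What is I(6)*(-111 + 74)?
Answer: -16206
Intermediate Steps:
I(u) = -30 + 78*u (I(u) = -30 + 6*(13*u) = -30 + 78*u)
I(6)*(-111 + 74) = (-30 + 78*6)*(-111 + 74) = (-30 + 468)*(-37) = 438*(-37) = -16206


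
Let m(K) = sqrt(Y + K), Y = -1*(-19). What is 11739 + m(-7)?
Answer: 11739 + 2*sqrt(3) ≈ 11742.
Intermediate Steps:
Y = 19
m(K) = sqrt(19 + K)
11739 + m(-7) = 11739 + sqrt(19 - 7) = 11739 + sqrt(12) = 11739 + 2*sqrt(3)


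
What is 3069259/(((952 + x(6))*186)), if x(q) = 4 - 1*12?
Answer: 3069259/175584 ≈ 17.480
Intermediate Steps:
x(q) = -8 (x(q) = 4 - 12 = -8)
3069259/(((952 + x(6))*186)) = 3069259/(((952 - 8)*186)) = 3069259/((944*186)) = 3069259/175584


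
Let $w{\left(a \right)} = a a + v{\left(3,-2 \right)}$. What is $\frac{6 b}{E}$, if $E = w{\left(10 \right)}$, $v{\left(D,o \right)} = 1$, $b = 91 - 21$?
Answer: $\frac{420}{101} \approx 4.1584$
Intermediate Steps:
$b = 70$ ($b = 91 - 21 = 70$)
$w{\left(a \right)} = 1 + a^{2}$ ($w{\left(a \right)} = a a + 1 = a^{2} + 1 = 1 + a^{2}$)
$E = 101$ ($E = 1 + 10^{2} = 1 + 100 = 101$)
$\frac{6 b}{E} = \frac{6 \cdot 70}{101} = 420 \cdot \frac{1}{101} = \frac{420}{101}$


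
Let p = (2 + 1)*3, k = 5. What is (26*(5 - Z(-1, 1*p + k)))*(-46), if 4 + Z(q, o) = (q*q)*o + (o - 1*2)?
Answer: 20332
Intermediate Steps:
p = 9 (p = 3*3 = 9)
Z(q, o) = -6 + o + o*q**2 (Z(q, o) = -4 + ((q*q)*o + (o - 1*2)) = -4 + (q**2*o + (o - 2)) = -4 + (o*q**2 + (-2 + o)) = -4 + (-2 + o + o*q**2) = -6 + o + o*q**2)
(26*(5 - Z(-1, 1*p + k)))*(-46) = (26*(5 - (-6 + (1*9 + 5) + (1*9 + 5)*(-1)**2)))*(-46) = (26*(5 - (-6 + (9 + 5) + (9 + 5)*1)))*(-46) = (26*(5 - (-6 + 14 + 14*1)))*(-46) = (26*(5 - (-6 + 14 + 14)))*(-46) = (26*(5 - 1*22))*(-46) = (26*(5 - 22))*(-46) = (26*(-17))*(-46) = -442*(-46) = 20332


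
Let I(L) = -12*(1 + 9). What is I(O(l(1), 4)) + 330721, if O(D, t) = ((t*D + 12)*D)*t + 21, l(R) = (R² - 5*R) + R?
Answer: 330601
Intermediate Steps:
l(R) = R² - 4*R
O(D, t) = 21 + D*t*(12 + D*t) (O(D, t) = ((D*t + 12)*D)*t + 21 = ((12 + D*t)*D)*t + 21 = (D*(12 + D*t))*t + 21 = D*t*(12 + D*t) + 21 = 21 + D*t*(12 + D*t))
I(L) = -120 (I(L) = -12*10 = -120)
I(O(l(1), 4)) + 330721 = -120 + 330721 = 330601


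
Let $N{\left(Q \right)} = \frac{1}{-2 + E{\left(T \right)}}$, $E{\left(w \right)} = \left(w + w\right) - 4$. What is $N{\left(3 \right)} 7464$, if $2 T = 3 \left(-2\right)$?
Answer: $-622$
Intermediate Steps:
$T = -3$ ($T = \frac{3 \left(-2\right)}{2} = \frac{1}{2} \left(-6\right) = -3$)
$E{\left(w \right)} = -4 + 2 w$ ($E{\left(w \right)} = 2 w - 4 = -4 + 2 w$)
$N{\left(Q \right)} = - \frac{1}{12}$ ($N{\left(Q \right)} = \frac{1}{-2 + \left(-4 + 2 \left(-3\right)\right)} = \frac{1}{-2 - 10} = \frac{1}{-12} = - \frac{1}{12}$)
$N{\left(3 \right)} 7464 = \left(- \frac{1}{12}\right) 7464 = -622$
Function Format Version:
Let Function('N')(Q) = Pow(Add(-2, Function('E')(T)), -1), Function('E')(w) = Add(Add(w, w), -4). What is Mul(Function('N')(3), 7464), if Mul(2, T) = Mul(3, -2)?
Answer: -622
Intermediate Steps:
T = -3 (T = Mul(Rational(1, 2), Mul(3, -2)) = Mul(Rational(1, 2), -6) = -3)
Function('E')(w) = Add(-4, Mul(2, w)) (Function('E')(w) = Add(Mul(2, w), -4) = Add(-4, Mul(2, w)))
Function('N')(Q) = Rational(-1, 12) (Function('N')(Q) = Pow(Add(-2, Add(-4, Mul(2, -3))), -1) = Pow(Add(-2, Add(-4, -6)), -1) = Pow(Add(-2, -10), -1) = Pow(-12, -1) = Rational(-1, 12))
Mul(Function('N')(3), 7464) = Mul(Rational(-1, 12), 7464) = -622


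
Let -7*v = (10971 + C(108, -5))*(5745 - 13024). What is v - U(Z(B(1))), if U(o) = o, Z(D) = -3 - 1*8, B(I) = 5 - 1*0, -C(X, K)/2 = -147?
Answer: 81998012/7 ≈ 1.1714e+7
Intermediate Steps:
C(X, K) = 294 (C(X, K) = -2*(-147) = 294)
B(I) = 5 (B(I) = 5 + 0 = 5)
Z(D) = -11 (Z(D) = -3 - 8 = -11)
v = 81997935/7 (v = -(10971 + 294)*(5745 - 13024)/7 = -11265*(-7279)/7 = -1/7*(-81997935) = 81997935/7 ≈ 1.1714e+7)
v - U(Z(B(1))) = 81997935/7 - 1*(-11) = 81997935/7 + 11 = 81998012/7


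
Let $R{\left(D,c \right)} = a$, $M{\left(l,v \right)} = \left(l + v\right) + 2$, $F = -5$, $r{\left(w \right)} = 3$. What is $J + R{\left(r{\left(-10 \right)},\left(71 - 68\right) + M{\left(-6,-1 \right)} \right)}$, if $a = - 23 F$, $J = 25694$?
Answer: $25809$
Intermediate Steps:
$M{\left(l,v \right)} = 2 + l + v$
$a = 115$ ($a = \left(-23\right) \left(-5\right) = 115$)
$R{\left(D,c \right)} = 115$
$J + R{\left(r{\left(-10 \right)},\left(71 - 68\right) + M{\left(-6,-1 \right)} \right)} = 25694 + 115 = 25809$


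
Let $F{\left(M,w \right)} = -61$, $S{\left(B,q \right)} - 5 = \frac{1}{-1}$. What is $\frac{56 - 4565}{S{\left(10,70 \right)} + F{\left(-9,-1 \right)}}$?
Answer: $\frac{1503}{19} \approx 79.105$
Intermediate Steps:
$S{\left(B,q \right)} = 4$ ($S{\left(B,q \right)} = 5 + \frac{1}{-1} = 5 - 1 = 4$)
$\frac{56 - 4565}{S{\left(10,70 \right)} + F{\left(-9,-1 \right)}} = \frac{56 - 4565}{4 - 61} = - \frac{4509}{-57} = \left(-4509\right) \left(- \frac{1}{57}\right) = \frac{1503}{19}$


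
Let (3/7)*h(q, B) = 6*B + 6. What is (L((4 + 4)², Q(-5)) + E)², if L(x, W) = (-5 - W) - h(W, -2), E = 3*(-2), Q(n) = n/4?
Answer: 289/16 ≈ 18.063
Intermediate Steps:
Q(n) = n/4 (Q(n) = n*(¼) = n/4)
h(q, B) = 14 + 14*B (h(q, B) = 7*(6*B + 6)/3 = 7*(6 + 6*B)/3 = 14 + 14*B)
E = -6
L(x, W) = 9 - W (L(x, W) = (-5 - W) - (14 + 14*(-2)) = (-5 - W) - (14 - 28) = (-5 - W) - 1*(-14) = (-5 - W) + 14 = 9 - W)
(L((4 + 4)², Q(-5)) + E)² = ((9 - (-5)/4) - 6)² = ((9 - 1*(-5/4)) - 6)² = ((9 + 5/4) - 6)² = (41/4 - 6)² = (17/4)² = 289/16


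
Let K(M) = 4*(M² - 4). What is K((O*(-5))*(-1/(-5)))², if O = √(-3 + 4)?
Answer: 144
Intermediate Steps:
O = 1 (O = √1 = 1)
K(M) = -16 + 4*M² (K(M) = 4*(-4 + M²) = -16 + 4*M²)
K((O*(-5))*(-1/(-5)))² = (-16 + 4*((1*(-5))*(-1/(-5)))²)² = (-16 + 4*(-(-5)*(-1)/5)²)² = (-16 + 4*(-5*⅕)²)² = (-16 + 4*(-1)²)² = (-16 + 4*1)² = (-16 + 4)² = (-12)² = 144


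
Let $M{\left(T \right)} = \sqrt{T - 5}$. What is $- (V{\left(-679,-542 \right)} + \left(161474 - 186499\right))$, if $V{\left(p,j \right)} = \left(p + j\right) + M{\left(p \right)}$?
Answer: $26246 - 6 i \sqrt{19} \approx 26246.0 - 26.153 i$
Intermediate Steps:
$M{\left(T \right)} = \sqrt{-5 + T}$
$V{\left(p,j \right)} = j + p + \sqrt{-5 + p}$ ($V{\left(p,j \right)} = \left(p + j\right) + \sqrt{-5 + p} = \left(j + p\right) + \sqrt{-5 + p} = j + p + \sqrt{-5 + p}$)
$- (V{\left(-679,-542 \right)} + \left(161474 - 186499\right)) = - (\left(-542 - 679 + \sqrt{-5 - 679}\right) + \left(161474 - 186499\right)) = - (\left(-542 - 679 + \sqrt{-684}\right) - 25025) = - (\left(-542 - 679 + 6 i \sqrt{19}\right) - 25025) = - (\left(-1221 + 6 i \sqrt{19}\right) - 25025) = - (-26246 + 6 i \sqrt{19}) = 26246 - 6 i \sqrt{19}$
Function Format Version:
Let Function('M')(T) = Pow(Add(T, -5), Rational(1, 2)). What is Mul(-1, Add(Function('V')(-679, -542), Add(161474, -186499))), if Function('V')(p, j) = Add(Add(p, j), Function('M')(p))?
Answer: Add(26246, Mul(-6, I, Pow(19, Rational(1, 2)))) ≈ Add(26246., Mul(-26.153, I))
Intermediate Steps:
Function('M')(T) = Pow(Add(-5, T), Rational(1, 2))
Function('V')(p, j) = Add(j, p, Pow(Add(-5, p), Rational(1, 2))) (Function('V')(p, j) = Add(Add(p, j), Pow(Add(-5, p), Rational(1, 2))) = Add(Add(j, p), Pow(Add(-5, p), Rational(1, 2))) = Add(j, p, Pow(Add(-5, p), Rational(1, 2))))
Mul(-1, Add(Function('V')(-679, -542), Add(161474, -186499))) = Mul(-1, Add(Add(-542, -679, Pow(Add(-5, -679), Rational(1, 2))), Add(161474, -186499))) = Mul(-1, Add(Add(-542, -679, Pow(-684, Rational(1, 2))), -25025)) = Mul(-1, Add(Add(-542, -679, Mul(6, I, Pow(19, Rational(1, 2)))), -25025)) = Mul(-1, Add(Add(-1221, Mul(6, I, Pow(19, Rational(1, 2)))), -25025)) = Mul(-1, Add(-26246, Mul(6, I, Pow(19, Rational(1, 2))))) = Add(26246, Mul(-6, I, Pow(19, Rational(1, 2))))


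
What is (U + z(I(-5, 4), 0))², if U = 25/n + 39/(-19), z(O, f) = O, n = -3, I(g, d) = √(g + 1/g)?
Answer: 1667846/16245 - 1184*I*√130/285 ≈ 102.67 - 47.367*I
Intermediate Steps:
U = -592/57 (U = 25/(-3) + 39/(-19) = 25*(-⅓) + 39*(-1/19) = -25/3 - 39/19 = -592/57 ≈ -10.386)
(U + z(I(-5, 4), 0))² = (-592/57 + √(-5 + 1/(-5)))² = (-592/57 + √(-5 - ⅕))² = (-592/57 + √(-26/5))² = (-592/57 + I*√130/5)²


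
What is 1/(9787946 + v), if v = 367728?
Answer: 1/10155674 ≈ 9.8467e-8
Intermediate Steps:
1/(9787946 + v) = 1/(9787946 + 367728) = 1/10155674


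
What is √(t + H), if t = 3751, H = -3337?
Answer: 3*√46 ≈ 20.347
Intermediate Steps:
√(t + H) = √(3751 - 3337) = √414 = 3*√46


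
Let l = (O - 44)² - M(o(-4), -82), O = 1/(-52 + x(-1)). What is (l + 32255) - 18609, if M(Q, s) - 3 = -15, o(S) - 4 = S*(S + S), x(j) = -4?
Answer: 48907713/3136 ≈ 15596.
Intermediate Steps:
o(S) = 4 + 2*S² (o(S) = 4 + S*(S + S) = 4 + S*(2*S) = 4 + 2*S²)
M(Q, s) = -12 (M(Q, s) = 3 - 15 = -12)
O = -1/56 (O = 1/(-52 - 4) = 1/(-56) = -1/56 ≈ -0.017857)
l = 6113857/3136 (l = (-1/56 - 44)² - 1*(-12) = (-2465/56)² + 12 = 6076225/3136 + 12 = 6113857/3136 ≈ 1949.6)
(l + 32255) - 18609 = (6113857/3136 + 32255) - 18609 = 107265537/3136 - 18609 = 48907713/3136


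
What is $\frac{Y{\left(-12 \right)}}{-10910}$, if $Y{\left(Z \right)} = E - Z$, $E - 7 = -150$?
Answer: $\frac{131}{10910} \approx 0.012007$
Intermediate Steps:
$E = -143$ ($E = 7 - 150 = -143$)
$Y{\left(Z \right)} = -143 - Z$
$\frac{Y{\left(-12 \right)}}{-10910} = \frac{-143 - -12}{-10910} = \left(-143 + 12\right) \left(- \frac{1}{10910}\right) = \left(-131\right) \left(- \frac{1}{10910}\right) = \frac{131}{10910}$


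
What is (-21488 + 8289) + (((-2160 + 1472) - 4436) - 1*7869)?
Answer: -26192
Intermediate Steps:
(-21488 + 8289) + (((-2160 + 1472) - 4436) - 1*7869) = -13199 + ((-688 - 4436) - 7869) = -13199 + (-5124 - 7869) = -13199 - 12993 = -26192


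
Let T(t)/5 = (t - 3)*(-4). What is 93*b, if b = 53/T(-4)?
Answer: 4929/140 ≈ 35.207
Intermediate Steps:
T(t) = 60 - 20*t (T(t) = 5*((t - 3)*(-4)) = 5*((-3 + t)*(-4)) = 5*(12 - 4*t) = 60 - 20*t)
b = 53/140 (b = 53/(60 - 20*(-4)) = 53/(60 + 80) = 53/140 ≈ 0.37857)
93*b = 93*(53/140) = 4929/140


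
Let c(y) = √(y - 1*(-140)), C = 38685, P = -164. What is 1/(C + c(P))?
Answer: 12895/498843083 - 2*I*√6/1496529249 ≈ 2.585e-5 - 3.2736e-9*I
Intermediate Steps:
c(y) = √(140 + y) (c(y) = √(y + 140) = √(140 + y))
1/(C + c(P)) = 1/(38685 + √(140 - 164)) = 1/(38685 + √(-24)) = 1/(38685 + 2*I*√6)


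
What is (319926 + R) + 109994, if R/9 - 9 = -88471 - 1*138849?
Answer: -1615879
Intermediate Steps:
R = -2045799 (R = 81 + 9*(-88471 - 1*138849) = 81 + 9*(-88471 - 138849) = 81 + 9*(-227320) = 81 - 2045880 = -2045799)
(319926 + R) + 109994 = (319926 - 2045799) + 109994 = -1725873 + 109994 = -1615879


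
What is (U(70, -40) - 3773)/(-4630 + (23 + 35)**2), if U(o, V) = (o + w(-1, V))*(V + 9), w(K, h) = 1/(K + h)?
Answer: 121816/25953 ≈ 4.6937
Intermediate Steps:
U(o, V) = (9 + V)*(o + 1/(-1 + V)) (U(o, V) = (o + 1/(-1 + V))*(V + 9) = (o + 1/(-1 + V))*(9 + V) = (9 + V)*(o + 1/(-1 + V)))
(U(70, -40) - 3773)/(-4630 + (23 + 35)**2) = ((9 - 40 + 70*(-1 - 40)*(9 - 40))/(-1 - 40) - 3773)/(-4630 + (23 + 35)**2) = ((9 - 40 + 70*(-41)*(-31))/(-41) - 3773)/(-4630 + 58**2) = (-(9 - 40 + 88970)/41 - 3773)/(-4630 + 3364) = (-1/41*88939 - 3773)/(-1266) = (-88939/41 - 3773)*(-1/1266) = -243632/41*(-1/1266) = 121816/25953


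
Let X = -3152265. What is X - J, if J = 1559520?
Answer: -4711785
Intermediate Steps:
X - J = -3152265 - 1*1559520 = -3152265 - 1559520 = -4711785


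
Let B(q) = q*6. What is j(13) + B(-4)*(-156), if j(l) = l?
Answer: 3757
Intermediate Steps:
B(q) = 6*q
j(13) + B(-4)*(-156) = 13 + (6*(-4))*(-156) = 13 - 24*(-156) = 13 + 3744 = 3757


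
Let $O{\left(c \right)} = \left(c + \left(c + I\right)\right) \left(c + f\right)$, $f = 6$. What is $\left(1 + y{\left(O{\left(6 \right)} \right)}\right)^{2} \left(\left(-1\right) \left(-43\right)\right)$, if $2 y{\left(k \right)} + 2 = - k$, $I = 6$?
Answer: $501552$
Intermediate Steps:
$O{\left(c \right)} = \left(6 + c\right) \left(6 + 2 c\right)$ ($O{\left(c \right)} = \left(c + \left(c + 6\right)\right) \left(c + 6\right) = \left(c + \left(6 + c\right)\right) \left(6 + c\right) = \left(6 + 2 c\right) \left(6 + c\right) = \left(6 + c\right) \left(6 + 2 c\right)$)
$y{\left(k \right)} = -1 - \frac{k}{2}$ ($y{\left(k \right)} = -1 + \frac{\left(-1\right) k}{2} = -1 - \frac{k}{2}$)
$\left(1 + y{\left(O{\left(6 \right)} \right)}\right)^{2} \left(\left(-1\right) \left(-43\right)\right) = \left(1 - \left(1 + \frac{36 + 2 \cdot 6^{2} + 18 \cdot 6}{2}\right)\right)^{2} \left(\left(-1\right) \left(-43\right)\right) = \left(1 - \left(1 + \frac{36 + 2 \cdot 36 + 108}{2}\right)\right)^{2} \cdot 43 = \left(1 - \left(1 + \frac{36 + 72 + 108}{2}\right)\right)^{2} \cdot 43 = \left(1 - 109\right)^{2} \cdot 43 = \left(-108\right)^{2} \cdot 43 = 11664 \cdot 43 = 501552$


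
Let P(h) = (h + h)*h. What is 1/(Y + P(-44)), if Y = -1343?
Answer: 1/2529 ≈ 0.00039541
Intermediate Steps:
P(h) = 2*h² (P(h) = (2*h)*h = 2*h²)
1/(Y + P(-44)) = 1/(-1343 + 2*(-44)²) = 1/(-1343 + 2*1936) = 1/(-1343 + 3872) = 1/2529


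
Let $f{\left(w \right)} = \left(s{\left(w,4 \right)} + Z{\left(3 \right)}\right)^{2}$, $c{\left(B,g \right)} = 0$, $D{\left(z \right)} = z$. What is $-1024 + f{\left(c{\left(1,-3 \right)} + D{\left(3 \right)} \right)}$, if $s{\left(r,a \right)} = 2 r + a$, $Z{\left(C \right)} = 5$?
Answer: $-799$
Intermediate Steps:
$s{\left(r,a \right)} = a + 2 r$
$f{\left(w \right)} = \left(9 + 2 w\right)^{2}$ ($f{\left(w \right)} = \left(\left(4 + 2 w\right) + 5\right)^{2} = \left(9 + 2 w\right)^{2}$)
$-1024 + f{\left(c{\left(1,-3 \right)} + D{\left(3 \right)} \right)} = -1024 + \left(9 + 2 \left(0 + 3\right)\right)^{2} = -1024 + \left(9 + 2 \cdot 3\right)^{2} = -1024 + \left(9 + 6\right)^{2} = -1024 + 15^{2} = -1024 + 225 = -799$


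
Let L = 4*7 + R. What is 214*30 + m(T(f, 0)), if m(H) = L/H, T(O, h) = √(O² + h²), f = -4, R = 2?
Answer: 12855/2 ≈ 6427.5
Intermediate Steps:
L = 30 (L = 4*7 + 2 = 28 + 2 = 30)
m(H) = 30/H
214*30 + m(T(f, 0)) = 214*30 + 30/(√((-4)² + 0²)) = 6420 + 30/(√(16 + 0)) = 6420 + 30/(√16) = 6420 + 30/4 = 6420 + 30*(¼) = 6420 + 15/2 = 12855/2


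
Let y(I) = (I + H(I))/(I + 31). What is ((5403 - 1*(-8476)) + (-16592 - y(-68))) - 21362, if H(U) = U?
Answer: -890911/37 ≈ -24079.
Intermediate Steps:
y(I) = 2*I/(31 + I) (y(I) = (I + I)/(I + 31) = (2*I)/(31 + I) = 2*I/(31 + I))
((5403 - 1*(-8476)) + (-16592 - y(-68))) - 21362 = ((5403 - 1*(-8476)) + (-16592 - 2*(-68)/(31 - 68))) - 21362 = ((5403 + 8476) + (-16592 - 2*(-68)/(-37))) - 21362 = (13879 + (-16592 - 2*(-68)*(-1)/37)) - 21362 = (13879 + (-16592 - 1*136/37)) - 21362 = (13879 + (-16592 - 136/37)) - 21362 = (13879 - 614040/37) - 21362 = -100517/37 - 21362 = -890911/37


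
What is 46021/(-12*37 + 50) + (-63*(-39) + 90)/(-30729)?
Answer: -471727609/4035742 ≈ -116.89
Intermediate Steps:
46021/(-12*37 + 50) + (-63*(-39) + 90)/(-30729) = 46021/(-444 + 50) + (2457 + 90)*(-1/30729) = 46021/(-394) + 2547*(-1/30729) = 46021*(-1/394) - 849/10243 = -46021/394 - 849/10243 = -471727609/4035742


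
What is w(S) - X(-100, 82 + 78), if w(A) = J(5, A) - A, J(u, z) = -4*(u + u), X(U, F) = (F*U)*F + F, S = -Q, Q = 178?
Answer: 2559978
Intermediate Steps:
S = -178 (S = -1*178 = -178)
X(U, F) = F + U*F² (X(U, F) = U*F² + F = F + U*F²)
J(u, z) = -8*u
w(A) = -40 - A (w(A) = -8*5 - A = -40 - A)
w(S) - X(-100, 82 + 78) = (-40 - 1*(-178)) - (82 + 78)*(1 + (82 + 78)*(-100)) = (-40 + 178) - 160*(1 + 160*(-100)) = 138 - 160*(1 - 16000) = 138 - 160*(-15999) = 138 - 1*(-2559840) = 138 + 2559840 = 2559978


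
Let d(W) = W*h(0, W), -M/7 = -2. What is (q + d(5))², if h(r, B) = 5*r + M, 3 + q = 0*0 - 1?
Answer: 4356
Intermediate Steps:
M = 14 (M = -7*(-2) = 14)
q = -4 (q = -3 + (0*0 - 1) = -3 + (0 - 1) = -3 - 1 = -4)
h(r, B) = 14 + 5*r (h(r, B) = 5*r + 14 = 14 + 5*r)
d(W) = 14*W (d(W) = W*(14 + 5*0) = W*(14 + 0) = W*14 = 14*W)
(q + d(5))² = (-4 + 14*5)² = (-4 + 70)² = 66² = 4356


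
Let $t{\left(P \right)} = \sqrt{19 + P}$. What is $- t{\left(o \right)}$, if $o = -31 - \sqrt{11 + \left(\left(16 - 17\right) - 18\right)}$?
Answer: $- \sqrt{-12 - 2 i \sqrt{2}} \approx -0.40548 + 3.4878 i$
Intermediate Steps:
$o = -31 - 2 i \sqrt{2}$ ($o = -31 - \sqrt{11 - 19} = -31 - \sqrt{-8} = -31 - 2 i \sqrt{2} \approx -31.0 - 2.8284 i$)
$- t{\left(o \right)} = - \sqrt{19 - \left(31 + 2 i \sqrt{2}\right)} = - \sqrt{-12 - 2 i \sqrt{2}}$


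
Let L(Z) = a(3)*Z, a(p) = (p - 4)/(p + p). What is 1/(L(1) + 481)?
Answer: 6/2885 ≈ 0.0020797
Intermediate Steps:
a(p) = (-4 + p)/(2*p) (a(p) = (-4 + p)/((2*p)) = (-4 + p)*(1/(2*p)) = (-4 + p)/(2*p))
L(Z) = -Z/6 (L(Z) = ((1/2)*(-4 + 3)/3)*Z = ((1/2)*(1/3)*(-1))*Z = -Z/6)
1/(L(1) + 481) = 1/(-1/6*1 + 481) = 1/(-1/6 + 481) = 1/(2885/6) = 6/2885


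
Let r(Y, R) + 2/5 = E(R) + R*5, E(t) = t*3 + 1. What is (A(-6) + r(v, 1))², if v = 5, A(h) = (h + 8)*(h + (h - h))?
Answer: 289/25 ≈ 11.560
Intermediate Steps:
A(h) = h*(8 + h) (A(h) = (8 + h)*(h + 0) = (8 + h)*h = h*(8 + h))
E(t) = 1 + 3*t (E(t) = 3*t + 1 = 1 + 3*t)
r(Y, R) = ⅗ + 8*R (r(Y, R) = -⅖ + ((1 + 3*R) + R*5) = -⅖ + ((1 + 3*R) + 5*R) = -⅖ + (1 + 8*R) = ⅗ + 8*R)
(A(-6) + r(v, 1))² = (-6*(8 - 6) + (⅗ + 8*1))² = (-6*2 + (⅗ + 8))² = (-12 + 43/5)² = (-17/5)² = 289/25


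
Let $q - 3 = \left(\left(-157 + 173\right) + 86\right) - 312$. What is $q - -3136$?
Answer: $2929$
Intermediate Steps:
$q = -207$ ($q = 3 + \left(\left(\left(-157 + 173\right) + 86\right) - 312\right) = 3 + \left(\left(16 + 86\right) - 312\right) = 3 + \left(102 - 312\right) = 3 - 210 = -207$)
$q - -3136 = -207 - -3136 = -207 + 3136 = 2929$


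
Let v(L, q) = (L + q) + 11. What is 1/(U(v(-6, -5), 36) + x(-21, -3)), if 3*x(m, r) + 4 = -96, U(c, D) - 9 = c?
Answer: -3/73 ≈ -0.041096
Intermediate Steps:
v(L, q) = 11 + L + q
U(c, D) = 9 + c
x(m, r) = -100/3 (x(m, r) = -4/3 + (⅓)*(-96) = -4/3 - 32 = -100/3)
1/(U(v(-6, -5), 36) + x(-21, -3)) = 1/((9 + (11 - 6 - 5)) - 100/3) = 1/((9 + 0) - 100/3) = 1/(9 - 100/3) = 1/(-73/3) = -3/73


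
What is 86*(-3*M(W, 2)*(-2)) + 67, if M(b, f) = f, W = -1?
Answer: 1099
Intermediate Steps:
86*(-3*M(W, 2)*(-2)) + 67 = 86*(-3*2*(-2)) + 67 = 86*(-6*(-2)) + 67 = 86*12 + 67 = 1032 + 67 = 1099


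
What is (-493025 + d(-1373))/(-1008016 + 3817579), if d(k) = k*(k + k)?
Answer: 1092411/936521 ≈ 1.1665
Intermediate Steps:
d(k) = 2*k² (d(k) = k*(2*k) = 2*k²)
(-493025 + d(-1373))/(-1008016 + 3817579) = (-493025 + 2*(-1373)²)/(-1008016 + 3817579) = (-493025 + 2*1885129)/2809563 = (-493025 + 3770258)*(1/2809563) = 3277233*(1/2809563) = 1092411/936521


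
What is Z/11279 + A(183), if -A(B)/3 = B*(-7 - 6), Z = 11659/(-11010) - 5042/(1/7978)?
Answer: 443407336811/124181790 ≈ 3570.6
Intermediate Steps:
Z = -442878098419/11010 (Z = 11659*(-1/11010) - 5042/1/7978 = -11659/11010 - 5042*7978 = -11659/11010 - 40225076 = -442878098419/11010 ≈ -4.0225e+7)
A(B) = 39*B (A(B) = -3*B*(-7 - 6) = -3*B*(-13) = -(-39)*B = 39*B)
Z/11279 + A(183) = -442878098419/11010/11279 + 39*183 = -442878098419/11010*1/11279 + 7137 = -442878098419/124181790 + 7137 = 443407336811/124181790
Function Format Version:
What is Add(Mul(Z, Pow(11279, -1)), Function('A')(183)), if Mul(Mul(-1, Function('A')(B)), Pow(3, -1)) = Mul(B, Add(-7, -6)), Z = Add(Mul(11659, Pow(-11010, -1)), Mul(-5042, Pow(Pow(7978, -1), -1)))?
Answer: Rational(443407336811, 124181790) ≈ 3570.6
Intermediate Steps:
Z = Rational(-442878098419, 11010) (Z = Add(Mul(11659, Rational(-1, 11010)), Mul(-5042, Pow(Rational(1, 7978), -1))) = Add(Rational(-11659, 11010), Mul(-5042, 7978)) = Add(Rational(-11659, 11010), -40225076) = Rational(-442878098419, 11010) ≈ -4.0225e+7)
Function('A')(B) = Mul(39, B) (Function('A')(B) = Mul(-3, Mul(B, Add(-7, -6))) = Mul(-3, Mul(B, -13)) = Mul(-3, Mul(-13, B)) = Mul(39, B))
Add(Mul(Z, Pow(11279, -1)), Function('A')(183)) = Add(Mul(Rational(-442878098419, 11010), Pow(11279, -1)), Mul(39, 183)) = Add(Mul(Rational(-442878098419, 11010), Rational(1, 11279)), 7137) = Add(Rational(-442878098419, 124181790), 7137) = Rational(443407336811, 124181790)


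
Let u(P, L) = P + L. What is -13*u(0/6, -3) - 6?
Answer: 33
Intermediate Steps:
u(P, L) = L + P
-13*u(0/6, -3) - 6 = -13*(-3 + 0/6) - 6 = -13*(-3 + 0*(⅙)) - 6 = -13*(-3 + 0) - 6 = -13*(-3) - 6 = 39 - 6 = 33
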